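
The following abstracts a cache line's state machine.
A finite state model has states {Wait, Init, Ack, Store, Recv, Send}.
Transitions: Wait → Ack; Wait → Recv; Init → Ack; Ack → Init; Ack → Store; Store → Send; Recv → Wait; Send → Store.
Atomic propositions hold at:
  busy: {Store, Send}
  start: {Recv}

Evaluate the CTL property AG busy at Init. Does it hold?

No

AG busy: greatest fixpoint, start Z0 = {Store, Send}, keep only states in Sat with every successor in Z. Already a fixed point.
Sat(AG busy) = {Store, Send}
Init ∉ Sat(AG busy) = {Store, Send}, so the formula does not hold at Init.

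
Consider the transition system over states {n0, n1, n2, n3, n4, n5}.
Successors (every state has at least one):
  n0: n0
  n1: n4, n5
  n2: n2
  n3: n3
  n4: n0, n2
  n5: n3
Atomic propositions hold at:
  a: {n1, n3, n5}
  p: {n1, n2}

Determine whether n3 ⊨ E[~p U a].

Sat(~p) = {n0, n3, n4, n5}
E[~p U a]: least fixpoint, start Z0 = Sat(a) = {n1, n3, n5}, add states in Sat(~p) with some successor in Z. Already a fixed point.
Sat(E[~p U a]) = {n1, n3, n5}
n3 ∈ Sat(E[~p U a]) = {n1, n3, n5}, so the formula holds at n3.

Yes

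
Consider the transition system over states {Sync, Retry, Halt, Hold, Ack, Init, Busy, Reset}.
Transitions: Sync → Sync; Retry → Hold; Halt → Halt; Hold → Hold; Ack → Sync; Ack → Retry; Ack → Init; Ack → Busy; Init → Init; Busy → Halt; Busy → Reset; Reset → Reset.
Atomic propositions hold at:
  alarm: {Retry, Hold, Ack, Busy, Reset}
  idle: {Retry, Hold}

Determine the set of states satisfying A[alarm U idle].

{Retry, Hold}

A[alarm U idle]: least fixpoint, start Z0 = Sat(idle) = {Retry, Hold}, add states in Sat(alarm) with every successor in Z. Already a fixed point.
Sat(A[alarm U idle]) = {Retry, Hold}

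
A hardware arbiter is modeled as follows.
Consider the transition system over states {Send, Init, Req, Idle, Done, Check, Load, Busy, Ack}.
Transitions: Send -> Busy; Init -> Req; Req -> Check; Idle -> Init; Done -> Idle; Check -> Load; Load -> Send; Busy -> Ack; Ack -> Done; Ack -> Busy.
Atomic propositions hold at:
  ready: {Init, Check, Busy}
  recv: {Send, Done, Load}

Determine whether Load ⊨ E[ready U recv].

Yes

E[ready U recv]: least fixpoint, start Z0 = Sat(recv) = {Send, Done, Load}, add states in Sat(ready) with some successor in Z. Z1 = {Send, Done, Check, Load}; fixed.
Sat(E[ready U recv]) = {Send, Done, Check, Load}
Load ∈ Sat(E[ready U recv]) = {Send, Done, Check, Load}, so the formula holds at Load.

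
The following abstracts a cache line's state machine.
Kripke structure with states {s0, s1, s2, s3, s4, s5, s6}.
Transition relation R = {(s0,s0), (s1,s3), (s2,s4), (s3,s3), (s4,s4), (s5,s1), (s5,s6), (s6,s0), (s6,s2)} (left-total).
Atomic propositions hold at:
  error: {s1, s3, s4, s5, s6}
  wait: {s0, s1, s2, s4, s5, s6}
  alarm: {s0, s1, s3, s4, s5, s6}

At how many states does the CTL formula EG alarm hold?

EG alarm: greatest fixpoint, start Z0 = {s0, s1, s3, s4, s5, s6}, keep only states in Sat with some successor in Z. Already a fixed point.
Sat(EG alarm) = {s0, s1, s3, s4, s5, s6}
|Sat(EG alarm)| = |{s0, s1, s3, s4, s5, s6}| = 6.

6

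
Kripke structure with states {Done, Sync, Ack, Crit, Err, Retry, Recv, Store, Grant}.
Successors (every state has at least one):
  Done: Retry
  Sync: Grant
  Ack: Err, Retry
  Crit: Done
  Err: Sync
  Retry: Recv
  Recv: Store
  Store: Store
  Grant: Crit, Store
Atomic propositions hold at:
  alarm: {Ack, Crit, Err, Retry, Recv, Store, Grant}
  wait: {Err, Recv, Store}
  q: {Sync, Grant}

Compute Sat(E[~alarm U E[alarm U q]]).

Sat(~alarm) = {Done, Sync}
E[alarm U q]: least fixpoint, start Z0 = Sat(q) = {Sync, Grant}, add states in Sat(alarm) with some successor in Z. Z1 = {Sync, Err, Grant}; Z2 = {Sync, Ack, Err, Grant}; fixed.
Sat(E[alarm U q]) = {Sync, Ack, Err, Grant}
E[~alarm U E[alarm U q]]: least fixpoint, start Z0 = Sat(E[alarm U q]) = {Sync, Ack, Err, Grant}, add states in Sat(~alarm) with some successor in Z. Already a fixed point.
Sat(E[~alarm U E[alarm U q]]) = {Sync, Ack, Err, Grant}

{Sync, Ack, Err, Grant}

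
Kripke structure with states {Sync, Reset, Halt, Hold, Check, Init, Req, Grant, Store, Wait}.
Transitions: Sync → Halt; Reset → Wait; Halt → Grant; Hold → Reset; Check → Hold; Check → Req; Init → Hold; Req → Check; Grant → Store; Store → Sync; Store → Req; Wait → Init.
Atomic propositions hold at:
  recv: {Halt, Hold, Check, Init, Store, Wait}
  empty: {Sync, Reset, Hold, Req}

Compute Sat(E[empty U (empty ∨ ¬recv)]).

{Sync, Reset, Hold, Req, Grant}

Sat(¬recv) = {Sync, Reset, Req, Grant}
Sat(empty ∨ ¬recv) = {Sync, Reset, Hold, Req, Grant}
E[empty U (empty ∨ ¬recv)]: least fixpoint, start Z0 = Sat((empty ∨ ¬recv)) = {Sync, Reset, Hold, Req, Grant}, add states in Sat(empty) with some successor in Z. Already a fixed point.
Sat(E[empty U (empty ∨ ¬recv)]) = {Sync, Reset, Hold, Req, Grant}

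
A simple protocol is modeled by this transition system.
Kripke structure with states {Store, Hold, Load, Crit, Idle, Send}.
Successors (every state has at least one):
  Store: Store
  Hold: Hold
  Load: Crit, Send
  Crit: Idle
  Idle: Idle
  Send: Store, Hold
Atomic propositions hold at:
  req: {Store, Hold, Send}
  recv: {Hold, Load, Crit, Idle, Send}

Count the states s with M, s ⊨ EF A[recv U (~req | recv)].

Sat(~req) = {Load, Crit, Idle}
Sat(~req | recv) = {Hold, Load, Crit, Idle, Send}
A[recv U (~req | recv)]: least fixpoint, start Z0 = Sat((~req | recv)) = {Hold, Load, Crit, Idle, Send}, add states in Sat(recv) with every successor in Z. Already a fixed point.
Sat(A[recv U (~req | recv)]) = {Hold, Load, Crit, Idle, Send}
EF A[recv U (~req | recv)]: least fixpoint, start Z0 = {Hold, Load, Crit, Idle, Send}, add states with some successor in Z. Already a fixed point.
Sat(EF A[recv U (~req | recv)]) = {Hold, Load, Crit, Idle, Send}
|Sat(EF A[recv U (~req | recv)])| = |{Hold, Load, Crit, Idle, Send}| = 5.

5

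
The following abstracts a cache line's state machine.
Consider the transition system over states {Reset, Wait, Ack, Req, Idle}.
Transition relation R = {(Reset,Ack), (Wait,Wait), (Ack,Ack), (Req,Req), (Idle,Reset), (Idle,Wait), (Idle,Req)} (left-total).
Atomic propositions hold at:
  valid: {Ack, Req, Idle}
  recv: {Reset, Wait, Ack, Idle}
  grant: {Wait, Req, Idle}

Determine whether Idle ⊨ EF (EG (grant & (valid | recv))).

Yes

Sat(valid | recv) = {Reset, Wait, Ack, Req, Idle}
Sat(grant & (valid | recv)) = {Wait, Req, Idle}
EG (grant & (valid | recv)): greatest fixpoint, start Z0 = {Wait, Req, Idle}, keep only states in Sat with some successor in Z. Already a fixed point.
Sat(EG (grant & (valid | recv))) = {Wait, Req, Idle}
EF (EG (grant & (valid | recv))): least fixpoint, start Z0 = {Wait, Req, Idle}, add states with some successor in Z. Already a fixed point.
Sat(EF (EG (grant & (valid | recv)))) = {Wait, Req, Idle}
Idle ∈ Sat(EF (EG (grant & (valid | recv)))) = {Wait, Req, Idle}, so the formula holds at Idle.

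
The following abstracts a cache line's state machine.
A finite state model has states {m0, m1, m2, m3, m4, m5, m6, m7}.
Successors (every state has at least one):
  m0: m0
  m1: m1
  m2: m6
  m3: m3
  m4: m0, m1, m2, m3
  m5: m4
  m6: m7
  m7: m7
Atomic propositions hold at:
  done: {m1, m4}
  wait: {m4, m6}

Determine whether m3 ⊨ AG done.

AG done: greatest fixpoint, start Z0 = {m1, m4}, keep only states in Sat with every successor in Z. Z1 = {m1}; fixed.
Sat(AG done) = {m1}
m3 ∉ Sat(AG done) = {m1}, so the formula does not hold at m3.

No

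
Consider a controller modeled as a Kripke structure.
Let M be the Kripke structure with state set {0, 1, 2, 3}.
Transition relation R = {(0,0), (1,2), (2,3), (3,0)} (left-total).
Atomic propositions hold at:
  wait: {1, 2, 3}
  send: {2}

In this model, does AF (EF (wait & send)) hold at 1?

Yes

Sat(wait & send) = {2}
EF (wait & send): least fixpoint, start Z0 = {2}, add states with some successor in Z. Z1 = {1, 2}; fixed.
Sat(EF (wait & send)) = {1, 2}
AF (EF (wait & send)): least fixpoint, start Z0 = {1, 2}, add states with every successor in Z. Already a fixed point.
Sat(AF (EF (wait & send))) = {1, 2}
1 ∈ Sat(AF (EF (wait & send))) = {1, 2}, so the formula holds at 1.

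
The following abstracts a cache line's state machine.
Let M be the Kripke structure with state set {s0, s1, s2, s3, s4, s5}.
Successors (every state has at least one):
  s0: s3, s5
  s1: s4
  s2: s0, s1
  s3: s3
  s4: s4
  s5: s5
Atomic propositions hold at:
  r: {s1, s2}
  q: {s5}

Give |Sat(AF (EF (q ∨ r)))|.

4

Sat(q ∨ r) = {s1, s2, s5}
EF (q ∨ r): least fixpoint, start Z0 = {s1, s2, s5}, add states with some successor in Z. Z1 = {s0, s1, s2, s5}; fixed.
Sat(EF (q ∨ r)) = {s0, s1, s2, s5}
AF (EF (q ∨ r)): least fixpoint, start Z0 = {s0, s1, s2, s5}, add states with every successor in Z. Already a fixed point.
Sat(AF (EF (q ∨ r))) = {s0, s1, s2, s5}
|Sat(AF (EF (q ∨ r)))| = |{s0, s1, s2, s5}| = 4.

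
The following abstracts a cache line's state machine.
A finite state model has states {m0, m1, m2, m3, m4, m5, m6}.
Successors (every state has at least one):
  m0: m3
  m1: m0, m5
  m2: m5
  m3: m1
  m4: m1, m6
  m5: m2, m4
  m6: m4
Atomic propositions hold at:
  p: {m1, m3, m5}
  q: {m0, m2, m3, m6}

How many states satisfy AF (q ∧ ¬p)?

3

Sat(¬p) = {m0, m2, m4, m6}
Sat(q ∧ ¬p) = {m0, m2, m6}
AF (q ∧ ¬p): least fixpoint, start Z0 = {m0, m2, m6}, add states with every successor in Z. Already a fixed point.
Sat(AF (q ∧ ¬p)) = {m0, m2, m6}
|Sat(AF (q ∧ ¬p))| = |{m0, m2, m6}| = 3.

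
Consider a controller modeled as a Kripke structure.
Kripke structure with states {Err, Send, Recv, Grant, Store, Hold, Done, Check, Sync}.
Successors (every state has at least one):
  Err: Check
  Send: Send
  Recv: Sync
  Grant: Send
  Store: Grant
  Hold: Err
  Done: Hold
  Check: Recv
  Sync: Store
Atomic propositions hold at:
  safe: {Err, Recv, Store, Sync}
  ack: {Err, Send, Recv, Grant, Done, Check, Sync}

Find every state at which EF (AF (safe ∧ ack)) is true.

{Err, Recv, Hold, Done, Check, Sync}

Sat(safe ∧ ack) = {Err, Recv, Sync}
AF (safe ∧ ack): least fixpoint, start Z0 = {Err, Recv, Sync}, add states with every successor in Z. Z1 = {Err, Recv, Hold, Check, Sync}; Z2 = {Err, Recv, Hold, Done, Check, Sync}; fixed.
Sat(AF (safe ∧ ack)) = {Err, Recv, Hold, Done, Check, Sync}
EF (AF (safe ∧ ack)): least fixpoint, start Z0 = {Err, Recv, Hold, Done, Check, Sync}, add states with some successor in Z. Already a fixed point.
Sat(EF (AF (safe ∧ ack))) = {Err, Recv, Hold, Done, Check, Sync}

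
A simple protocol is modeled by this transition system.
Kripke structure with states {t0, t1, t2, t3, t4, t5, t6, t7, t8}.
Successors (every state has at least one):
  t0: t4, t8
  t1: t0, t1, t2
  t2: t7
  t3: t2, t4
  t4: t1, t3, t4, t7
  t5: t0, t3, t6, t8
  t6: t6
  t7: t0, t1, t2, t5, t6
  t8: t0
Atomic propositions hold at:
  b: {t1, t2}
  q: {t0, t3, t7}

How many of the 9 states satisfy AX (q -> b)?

3

Sat(q -> b) = {t1, t2, t4, t5, t6, t8}
Sat(AX (q -> b)) = {s : every successor in {t1, t2, t4, t5, t6, t8}} = {t0, t3, t6}
|Sat(AX (q -> b))| = |{t0, t3, t6}| = 3.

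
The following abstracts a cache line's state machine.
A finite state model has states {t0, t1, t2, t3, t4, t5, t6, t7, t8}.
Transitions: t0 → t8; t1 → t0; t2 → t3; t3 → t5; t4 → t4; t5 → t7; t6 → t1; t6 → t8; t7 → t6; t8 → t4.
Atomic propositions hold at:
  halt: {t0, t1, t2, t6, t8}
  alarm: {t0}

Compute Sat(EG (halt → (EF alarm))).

EF alarm: least fixpoint, start Z0 = {t0}, add states with some successor in Z. Z1 = {t0, t1}; Z2 = {t0, t1, t6}; Z3 = {t0, t1, t6, t7}; Z4 = {t0, t1, t5, t6, t7}; Z5 = {t0, t1, t3, t5, t6, t7}; Z6 = {t0, t1, t2, t3, t5, t6, t7}; fixed.
Sat(EF alarm) = {t0, t1, t2, t3, t5, t6, t7}
Sat(halt → (EF alarm)) = {t0, t1, t2, t3, t4, t5, t6, t7}
EG (halt → (EF alarm)): greatest fixpoint, start Z0 = {t0, t1, t2, t3, t4, t5, t6, t7}, keep only states in Sat with some successor in Z. Z1 = {t1, t2, t3, t4, t5, t6, t7}; Z2 = {t2, t3, t4, t5, t6, t7}; Z3 = {t2, t3, t4, t5, t7}; Z4 = {t2, t3, t4, t5}; Z5 = {t2, t3, t4}; Z6 = {t2, t4}; Z7 = {t4}; fixed.
Sat(EG (halt → (EF alarm))) = {t4}

{t4}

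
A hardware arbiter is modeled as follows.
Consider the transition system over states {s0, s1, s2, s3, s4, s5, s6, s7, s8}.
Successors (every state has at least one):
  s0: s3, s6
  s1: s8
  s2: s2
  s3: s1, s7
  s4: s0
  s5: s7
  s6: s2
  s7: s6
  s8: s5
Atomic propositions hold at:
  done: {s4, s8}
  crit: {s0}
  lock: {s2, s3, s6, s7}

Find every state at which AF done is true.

AF done: least fixpoint, start Z0 = {s4, s8}, add states with every successor in Z. Z1 = {s1, s4, s8}; fixed.
Sat(AF done) = {s1, s4, s8}

{s1, s4, s8}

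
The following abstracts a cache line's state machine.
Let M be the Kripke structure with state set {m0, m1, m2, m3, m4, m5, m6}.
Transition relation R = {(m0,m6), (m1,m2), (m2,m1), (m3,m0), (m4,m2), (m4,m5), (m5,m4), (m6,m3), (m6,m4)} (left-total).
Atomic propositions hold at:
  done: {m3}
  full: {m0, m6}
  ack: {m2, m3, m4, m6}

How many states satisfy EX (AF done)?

AF done: least fixpoint, start Z0 = {m3}, add states with every successor in Z. Already a fixed point.
Sat(AF done) = {m3}
Sat(EX (AF done)) = {s : some successor in {m3}} = {m6}
|Sat(EX (AF done))| = |{m6}| = 1.

1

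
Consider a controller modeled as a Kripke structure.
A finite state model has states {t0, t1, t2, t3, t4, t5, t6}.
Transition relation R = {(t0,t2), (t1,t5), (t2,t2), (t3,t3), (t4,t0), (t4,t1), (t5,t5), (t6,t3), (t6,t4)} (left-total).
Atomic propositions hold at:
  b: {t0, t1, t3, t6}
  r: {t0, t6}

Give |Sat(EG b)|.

2

EG b: greatest fixpoint, start Z0 = {t0, t1, t3, t6}, keep only states in Sat with some successor in Z. Z1 = {t3, t6}; fixed.
Sat(EG b) = {t3, t6}
|Sat(EG b)| = |{t3, t6}| = 2.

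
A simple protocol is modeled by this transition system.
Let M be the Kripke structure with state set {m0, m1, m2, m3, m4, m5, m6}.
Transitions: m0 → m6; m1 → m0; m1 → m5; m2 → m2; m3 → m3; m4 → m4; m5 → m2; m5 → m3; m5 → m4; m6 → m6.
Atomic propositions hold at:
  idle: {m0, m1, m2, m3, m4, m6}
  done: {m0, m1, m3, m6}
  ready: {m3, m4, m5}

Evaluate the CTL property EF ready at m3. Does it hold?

EF ready: least fixpoint, start Z0 = {m3, m4, m5}, add states with some successor in Z. Z1 = {m1, m3, m4, m5}; fixed.
Sat(EF ready) = {m1, m3, m4, m5}
m3 ∈ Sat(EF ready) = {m1, m3, m4, m5}, so the formula holds at m3.

Yes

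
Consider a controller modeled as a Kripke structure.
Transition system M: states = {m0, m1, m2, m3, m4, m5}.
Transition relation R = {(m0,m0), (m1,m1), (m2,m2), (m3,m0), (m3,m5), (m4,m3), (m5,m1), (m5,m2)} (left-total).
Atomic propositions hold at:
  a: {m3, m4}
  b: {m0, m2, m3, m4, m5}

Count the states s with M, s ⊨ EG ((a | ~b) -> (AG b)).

Sat(~b) = {m1}
Sat(a | ~b) = {m1, m3, m4}
AG b: greatest fixpoint, start Z0 = {m0, m2, m3, m4, m5}, keep only states in Sat with every successor in Z. Z1 = {m0, m2, m3, m4}; Z2 = {m0, m2, m4}; Z3 = {m0, m2}; fixed.
Sat(AG b) = {m0, m2}
Sat((a | ~b) -> (AG b)) = {m0, m2, m5}
EG ((a | ~b) -> (AG b)): greatest fixpoint, start Z0 = {m0, m2, m5}, keep only states in Sat with some successor in Z. Already a fixed point.
Sat(EG ((a | ~b) -> (AG b))) = {m0, m2, m5}
|Sat(EG ((a | ~b) -> (AG b)))| = |{m0, m2, m5}| = 3.

3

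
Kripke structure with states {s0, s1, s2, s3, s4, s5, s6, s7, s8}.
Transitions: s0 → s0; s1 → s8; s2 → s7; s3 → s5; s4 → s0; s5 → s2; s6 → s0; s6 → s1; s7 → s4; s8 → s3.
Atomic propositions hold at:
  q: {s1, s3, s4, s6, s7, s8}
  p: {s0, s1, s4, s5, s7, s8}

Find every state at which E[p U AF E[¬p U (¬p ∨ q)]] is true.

{s1, s2, s3, s4, s5, s6, s7, s8}

Sat(¬p) = {s2, s3, s6}
Sat(¬p ∨ q) = {s1, s2, s3, s4, s6, s7, s8}
E[¬p U (¬p ∨ q)]: least fixpoint, start Z0 = Sat((¬p ∨ q)) = {s1, s2, s3, s4, s6, s7, s8}, add states in Sat(¬p) with some successor in Z. Already a fixed point.
Sat(E[¬p U (¬p ∨ q)]) = {s1, s2, s3, s4, s6, s7, s8}
AF E[¬p U (¬p ∨ q)]: least fixpoint, start Z0 = {s1, s2, s3, s4, s6, s7, s8}, add states with every successor in Z. Z1 = {s1, s2, s3, s4, s5, s6, s7, s8}; fixed.
Sat(AF E[¬p U (¬p ∨ q)]) = {s1, s2, s3, s4, s5, s6, s7, s8}
E[p U AF E[¬p U (¬p ∨ q)]]: least fixpoint, start Z0 = Sat(AF E[¬p U (¬p ∨ q)]) = {s1, s2, s3, s4, s5, s6, s7, s8}, add states in Sat(p) with some successor in Z. Already a fixed point.
Sat(E[p U AF E[¬p U (¬p ∨ q)]]) = {s1, s2, s3, s4, s5, s6, s7, s8}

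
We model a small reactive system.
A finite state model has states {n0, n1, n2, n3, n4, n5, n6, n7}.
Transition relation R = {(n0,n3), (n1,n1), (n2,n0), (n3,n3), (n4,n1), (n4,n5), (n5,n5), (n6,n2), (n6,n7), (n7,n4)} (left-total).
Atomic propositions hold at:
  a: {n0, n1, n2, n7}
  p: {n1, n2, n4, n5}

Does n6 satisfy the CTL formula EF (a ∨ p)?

Yes

Sat(a ∨ p) = {n0, n1, n2, n4, n5, n7}
EF (a ∨ p): least fixpoint, start Z0 = {n0, n1, n2, n4, n5, n7}, add states with some successor in Z. Z1 = {n0, n1, n2, n4, n5, n6, n7}; fixed.
Sat(EF (a ∨ p)) = {n0, n1, n2, n4, n5, n6, n7}
n6 ∈ Sat(EF (a ∨ p)) = {n0, n1, n2, n4, n5, n6, n7}, so the formula holds at n6.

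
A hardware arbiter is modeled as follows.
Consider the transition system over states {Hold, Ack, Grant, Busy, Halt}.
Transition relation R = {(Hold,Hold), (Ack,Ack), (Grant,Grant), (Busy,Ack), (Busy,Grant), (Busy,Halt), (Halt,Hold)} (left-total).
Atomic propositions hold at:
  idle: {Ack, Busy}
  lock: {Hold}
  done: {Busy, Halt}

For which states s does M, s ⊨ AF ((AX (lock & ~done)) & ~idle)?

Sat(~done) = {Hold, Ack, Grant}
Sat(lock & ~done) = {Hold}
Sat(AX (lock & ~done)) = {s : every successor in {Hold}} = {Hold, Halt}
Sat(~idle) = {Hold, Grant, Halt}
Sat((AX (lock & ~done)) & ~idle) = {Hold, Halt}
AF ((AX (lock & ~done)) & ~idle): least fixpoint, start Z0 = {Hold, Halt}, add states with every successor in Z. Already a fixed point.
Sat(AF ((AX (lock & ~done)) & ~idle)) = {Hold, Halt}

{Hold, Halt}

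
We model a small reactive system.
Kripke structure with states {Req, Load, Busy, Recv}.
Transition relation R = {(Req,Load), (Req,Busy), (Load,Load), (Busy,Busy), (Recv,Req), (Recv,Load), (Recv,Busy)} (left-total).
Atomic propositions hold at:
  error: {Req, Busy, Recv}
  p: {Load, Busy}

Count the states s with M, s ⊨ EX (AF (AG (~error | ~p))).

3

Sat(~error) = {Load}
Sat(~p) = {Req, Recv}
Sat(~error | ~p) = {Req, Load, Recv}
AG (~error | ~p): greatest fixpoint, start Z0 = {Req, Load, Recv}, keep only states in Sat with every successor in Z. Z1 = {Load}; fixed.
Sat(AG (~error | ~p)) = {Load}
AF (AG (~error | ~p)): least fixpoint, start Z0 = {Load}, add states with every successor in Z. Already a fixed point.
Sat(AF (AG (~error | ~p))) = {Load}
Sat(EX (AF (AG (~error | ~p)))) = {s : some successor in {Load}} = {Req, Load, Recv}
|Sat(EX (AF (AG (~error | ~p))))| = |{Req, Load, Recv}| = 3.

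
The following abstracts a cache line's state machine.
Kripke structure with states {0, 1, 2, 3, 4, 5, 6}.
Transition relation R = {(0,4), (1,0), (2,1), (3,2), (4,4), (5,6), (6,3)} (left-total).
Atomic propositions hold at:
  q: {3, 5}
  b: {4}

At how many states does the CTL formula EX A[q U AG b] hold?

2

AG b: greatest fixpoint, start Z0 = {4}, keep only states in Sat with every successor in Z. Already a fixed point.
Sat(AG b) = {4}
A[q U AG b]: least fixpoint, start Z0 = Sat(AG b) = {4}, add states in Sat(q) with every successor in Z. Already a fixed point.
Sat(A[q U AG b]) = {4}
Sat(EX A[q U AG b]) = {s : some successor in {4}} = {0, 4}
|Sat(EX A[q U AG b])| = |{0, 4}| = 2.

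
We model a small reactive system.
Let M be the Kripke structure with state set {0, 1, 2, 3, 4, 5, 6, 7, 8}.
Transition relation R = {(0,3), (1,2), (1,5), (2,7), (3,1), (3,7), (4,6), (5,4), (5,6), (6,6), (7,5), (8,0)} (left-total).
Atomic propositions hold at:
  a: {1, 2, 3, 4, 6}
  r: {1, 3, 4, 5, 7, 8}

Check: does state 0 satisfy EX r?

Yes

Sat(EX r) = {s : some successor in {1, 3, 4, 5, 7, 8}} = {0, 1, 2, 3, 5, 7}
0 ∈ Sat(EX r) = {0, 1, 2, 3, 5, 7}, so the formula holds at 0.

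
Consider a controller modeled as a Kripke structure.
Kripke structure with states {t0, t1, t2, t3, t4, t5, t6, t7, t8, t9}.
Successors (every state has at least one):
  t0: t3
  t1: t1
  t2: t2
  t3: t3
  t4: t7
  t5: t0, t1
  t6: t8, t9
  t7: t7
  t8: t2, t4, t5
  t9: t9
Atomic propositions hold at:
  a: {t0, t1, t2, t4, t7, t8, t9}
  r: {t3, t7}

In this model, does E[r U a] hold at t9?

Yes

E[r U a]: least fixpoint, start Z0 = Sat(a) = {t0, t1, t2, t4, t7, t8, t9}, add states in Sat(r) with some successor in Z. Already a fixed point.
Sat(E[r U a]) = {t0, t1, t2, t4, t7, t8, t9}
t9 ∈ Sat(E[r U a]) = {t0, t1, t2, t4, t7, t8, t9}, so the formula holds at t9.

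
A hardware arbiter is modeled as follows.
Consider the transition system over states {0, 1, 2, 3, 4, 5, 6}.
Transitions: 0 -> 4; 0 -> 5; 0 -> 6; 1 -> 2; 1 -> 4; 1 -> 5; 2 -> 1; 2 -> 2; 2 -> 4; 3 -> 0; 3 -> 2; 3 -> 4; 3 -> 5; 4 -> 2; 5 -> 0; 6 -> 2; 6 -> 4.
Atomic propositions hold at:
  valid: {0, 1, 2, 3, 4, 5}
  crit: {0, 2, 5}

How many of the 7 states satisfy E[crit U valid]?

E[crit U valid]: least fixpoint, start Z0 = Sat(valid) = {0, 1, 2, 3, 4, 5}, add states in Sat(crit) with some successor in Z. Already a fixed point.
Sat(E[crit U valid]) = {0, 1, 2, 3, 4, 5}
|Sat(E[crit U valid])| = |{0, 1, 2, 3, 4, 5}| = 6.

6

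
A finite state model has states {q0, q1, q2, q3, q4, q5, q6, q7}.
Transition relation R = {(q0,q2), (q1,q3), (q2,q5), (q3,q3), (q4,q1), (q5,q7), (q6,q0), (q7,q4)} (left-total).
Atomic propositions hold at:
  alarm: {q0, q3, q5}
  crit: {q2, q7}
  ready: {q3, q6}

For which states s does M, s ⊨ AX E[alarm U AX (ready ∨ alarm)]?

{q0, q1, q3, q4, q6}

Sat(ready ∨ alarm) = {q0, q3, q5, q6}
Sat(AX (ready ∨ alarm)) = {s : every successor in {q0, q3, q5, q6}} = {q1, q2, q3, q6}
E[alarm U AX (ready ∨ alarm)]: least fixpoint, start Z0 = Sat(AX (ready ∨ alarm)) = {q1, q2, q3, q6}, add states in Sat(alarm) with some successor in Z. Z1 = {q0, q1, q2, q3, q6}; fixed.
Sat(E[alarm U AX (ready ∨ alarm)]) = {q0, q1, q2, q3, q6}
Sat(AX E[alarm U AX (ready ∨ alarm)]) = {s : every successor in {q0, q1, q2, q3, q6}} = {q0, q1, q3, q4, q6}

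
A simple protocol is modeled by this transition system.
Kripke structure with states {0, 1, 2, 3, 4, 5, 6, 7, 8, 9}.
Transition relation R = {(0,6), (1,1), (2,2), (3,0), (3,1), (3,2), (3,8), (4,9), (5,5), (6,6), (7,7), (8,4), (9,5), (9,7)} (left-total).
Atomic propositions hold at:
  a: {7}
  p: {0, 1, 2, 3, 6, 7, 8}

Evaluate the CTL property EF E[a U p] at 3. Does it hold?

E[a U p]: least fixpoint, start Z0 = Sat(p) = {0, 1, 2, 3, 6, 7, 8}, add states in Sat(a) with some successor in Z. Already a fixed point.
Sat(E[a U p]) = {0, 1, 2, 3, 6, 7, 8}
EF E[a U p]: least fixpoint, start Z0 = {0, 1, 2, 3, 6, 7, 8}, add states with some successor in Z. Z1 = {0, 1, 2, 3, 6, 7, 8, 9}; Z2 = {0, 1, 2, 3, 4, 6, 7, 8, 9}; fixed.
Sat(EF E[a U p]) = {0, 1, 2, 3, 4, 6, 7, 8, 9}
3 ∈ Sat(EF E[a U p]) = {0, 1, 2, 3, 4, 6, 7, 8, 9}, so the formula holds at 3.

Yes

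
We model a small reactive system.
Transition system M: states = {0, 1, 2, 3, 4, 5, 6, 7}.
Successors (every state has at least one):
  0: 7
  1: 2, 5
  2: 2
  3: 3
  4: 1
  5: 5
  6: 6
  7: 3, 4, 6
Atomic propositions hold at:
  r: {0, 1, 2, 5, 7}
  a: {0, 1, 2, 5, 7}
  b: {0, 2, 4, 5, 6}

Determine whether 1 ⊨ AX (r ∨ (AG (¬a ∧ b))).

Yes

Sat(¬a) = {3, 4, 6}
Sat(¬a ∧ b) = {4, 6}
AG (¬a ∧ b): greatest fixpoint, start Z0 = {4, 6}, keep only states in Sat with every successor in Z. Z1 = {6}; fixed.
Sat(AG (¬a ∧ b)) = {6}
Sat(r ∨ (AG (¬a ∧ b))) = {0, 1, 2, 5, 6, 7}
Sat(AX (r ∨ (AG (¬a ∧ b)))) = {s : every successor in {0, 1, 2, 5, 6, 7}} = {0, 1, 2, 4, 5, 6}
1 ∈ Sat(AX (r ∨ (AG (¬a ∧ b)))) = {0, 1, 2, 4, 5, 6}, so the formula holds at 1.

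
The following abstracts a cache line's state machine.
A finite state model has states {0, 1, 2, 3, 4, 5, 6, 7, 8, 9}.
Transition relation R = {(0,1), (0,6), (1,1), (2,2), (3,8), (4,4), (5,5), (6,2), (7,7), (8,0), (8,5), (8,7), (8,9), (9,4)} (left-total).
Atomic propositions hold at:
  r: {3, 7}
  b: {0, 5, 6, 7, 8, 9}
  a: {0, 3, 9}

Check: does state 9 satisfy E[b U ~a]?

Yes

Sat(~a) = {1, 2, 4, 5, 6, 7, 8}
E[b U ~a]: least fixpoint, start Z0 = Sat(~a) = {1, 2, 4, 5, 6, 7, 8}, add states in Sat(b) with some successor in Z. Z1 = {0, 1, 2, 4, 5, 6, 7, 8, 9}; fixed.
Sat(E[b U ~a]) = {0, 1, 2, 4, 5, 6, 7, 8, 9}
9 ∈ Sat(E[b U ~a]) = {0, 1, 2, 4, 5, 6, 7, 8, 9}, so the formula holds at 9.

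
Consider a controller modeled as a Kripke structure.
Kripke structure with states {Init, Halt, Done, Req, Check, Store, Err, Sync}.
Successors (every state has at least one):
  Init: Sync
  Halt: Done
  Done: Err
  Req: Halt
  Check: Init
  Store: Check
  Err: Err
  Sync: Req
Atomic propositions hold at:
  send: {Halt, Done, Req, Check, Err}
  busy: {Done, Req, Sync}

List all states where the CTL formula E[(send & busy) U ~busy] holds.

Sat(send & busy) = {Done, Req}
Sat(~busy) = {Init, Halt, Check, Store, Err}
E[(send & busy) U ~busy]: least fixpoint, start Z0 = Sat(~busy) = {Init, Halt, Check, Store, Err}, add states in Sat(send & busy) with some successor in Z. Z1 = {Init, Halt, Done, Req, Check, Store, Err}; fixed.
Sat(E[(send & busy) U ~busy]) = {Init, Halt, Done, Req, Check, Store, Err}

{Init, Halt, Done, Req, Check, Store, Err}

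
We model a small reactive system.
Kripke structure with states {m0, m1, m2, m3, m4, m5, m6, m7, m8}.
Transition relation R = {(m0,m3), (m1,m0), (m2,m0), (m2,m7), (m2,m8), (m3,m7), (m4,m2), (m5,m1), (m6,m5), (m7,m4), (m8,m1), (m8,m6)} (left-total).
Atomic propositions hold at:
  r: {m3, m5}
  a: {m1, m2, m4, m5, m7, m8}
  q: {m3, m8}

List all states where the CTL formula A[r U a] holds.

A[r U a]: least fixpoint, start Z0 = Sat(a) = {m1, m2, m4, m5, m7, m8}, add states in Sat(r) with every successor in Z. Z1 = {m1, m2, m3, m4, m5, m7, m8}; fixed.
Sat(A[r U a]) = {m1, m2, m3, m4, m5, m7, m8}

{m1, m2, m3, m4, m5, m7, m8}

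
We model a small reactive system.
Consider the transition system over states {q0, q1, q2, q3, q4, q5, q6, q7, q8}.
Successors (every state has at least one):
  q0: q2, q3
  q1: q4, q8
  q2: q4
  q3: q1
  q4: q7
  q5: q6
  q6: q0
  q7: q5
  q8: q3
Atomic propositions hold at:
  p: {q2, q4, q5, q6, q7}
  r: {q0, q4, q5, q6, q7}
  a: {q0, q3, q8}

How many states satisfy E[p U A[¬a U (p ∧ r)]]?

5

Sat(¬a) = {q1, q2, q4, q5, q6, q7}
Sat(p ∧ r) = {q4, q5, q6, q7}
A[¬a U (p ∧ r)]: least fixpoint, start Z0 = Sat((p ∧ r)) = {q4, q5, q6, q7}, add states in Sat(¬a) with every successor in Z. Z1 = {q2, q4, q5, q6, q7}; fixed.
Sat(A[¬a U (p ∧ r)]) = {q2, q4, q5, q6, q7}
E[p U A[¬a U (p ∧ r)]]: least fixpoint, start Z0 = Sat(A[¬a U (p ∧ r)]) = {q2, q4, q5, q6, q7}, add states in Sat(p) with some successor in Z. Already a fixed point.
Sat(E[p U A[¬a U (p ∧ r)]]) = {q2, q4, q5, q6, q7}
|Sat(E[p U A[¬a U (p ∧ r)]])| = |{q2, q4, q5, q6, q7}| = 5.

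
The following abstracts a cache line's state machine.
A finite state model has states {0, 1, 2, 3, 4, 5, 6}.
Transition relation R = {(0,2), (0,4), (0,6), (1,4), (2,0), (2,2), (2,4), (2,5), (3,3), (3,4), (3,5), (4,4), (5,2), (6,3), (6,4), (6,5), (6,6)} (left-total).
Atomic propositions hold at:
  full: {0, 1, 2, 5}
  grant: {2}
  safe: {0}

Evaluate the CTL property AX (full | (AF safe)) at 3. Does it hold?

AF safe: least fixpoint, start Z0 = {0}, add states with every successor in Z. Already a fixed point.
Sat(AF safe) = {0}
Sat(full | (AF safe)) = {0, 1, 2, 5}
Sat(AX (full | (AF safe))) = {s : every successor in {0, 1, 2, 5}} = {5}
3 ∉ Sat(AX (full | (AF safe))) = {5}, so the formula does not hold at 3.

No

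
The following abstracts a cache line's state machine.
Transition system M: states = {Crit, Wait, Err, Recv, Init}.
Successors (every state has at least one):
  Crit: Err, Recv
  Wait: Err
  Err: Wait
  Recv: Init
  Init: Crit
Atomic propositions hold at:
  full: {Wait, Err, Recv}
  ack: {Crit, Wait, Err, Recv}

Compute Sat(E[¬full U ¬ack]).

Sat(¬full) = {Crit, Init}
Sat(¬ack) = {Init}
E[¬full U ¬ack]: least fixpoint, start Z0 = Sat(¬ack) = {Init}, add states in Sat(¬full) with some successor in Z. Already a fixed point.
Sat(E[¬full U ¬ack]) = {Init}

{Init}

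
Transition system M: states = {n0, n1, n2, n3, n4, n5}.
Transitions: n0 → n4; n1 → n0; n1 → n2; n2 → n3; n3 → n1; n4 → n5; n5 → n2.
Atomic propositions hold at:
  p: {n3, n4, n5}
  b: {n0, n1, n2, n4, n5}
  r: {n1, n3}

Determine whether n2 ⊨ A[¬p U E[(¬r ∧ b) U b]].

Yes

Sat(¬p) = {n0, n1, n2}
Sat(¬r) = {n0, n2, n4, n5}
Sat(¬r ∧ b) = {n0, n2, n4, n5}
E[(¬r ∧ b) U b]: least fixpoint, start Z0 = Sat(b) = {n0, n1, n2, n4, n5}, add states in Sat(¬r ∧ b) with some successor in Z. Already a fixed point.
Sat(E[(¬r ∧ b) U b]) = {n0, n1, n2, n4, n5}
A[¬p U E[(¬r ∧ b) U b]]: least fixpoint, start Z0 = Sat(E[(¬r ∧ b) U b]) = {n0, n1, n2, n4, n5}, add states in Sat(¬p) with every successor in Z. Already a fixed point.
Sat(A[¬p U E[(¬r ∧ b) U b]]) = {n0, n1, n2, n4, n5}
n2 ∈ Sat(A[¬p U E[(¬r ∧ b) U b]]) = {n0, n1, n2, n4, n5}, so the formula holds at n2.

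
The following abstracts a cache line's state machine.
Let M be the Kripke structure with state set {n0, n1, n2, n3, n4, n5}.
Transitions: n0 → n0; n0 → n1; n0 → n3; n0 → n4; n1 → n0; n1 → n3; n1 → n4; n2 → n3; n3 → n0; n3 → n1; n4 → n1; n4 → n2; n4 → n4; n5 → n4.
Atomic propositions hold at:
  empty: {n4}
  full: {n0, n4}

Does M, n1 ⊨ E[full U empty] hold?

No

E[full U empty]: least fixpoint, start Z0 = Sat(empty) = {n4}, add states in Sat(full) with some successor in Z. Z1 = {n0, n4}; fixed.
Sat(E[full U empty]) = {n0, n4}
n1 ∉ Sat(E[full U empty]) = {n0, n4}, so the formula does not hold at n1.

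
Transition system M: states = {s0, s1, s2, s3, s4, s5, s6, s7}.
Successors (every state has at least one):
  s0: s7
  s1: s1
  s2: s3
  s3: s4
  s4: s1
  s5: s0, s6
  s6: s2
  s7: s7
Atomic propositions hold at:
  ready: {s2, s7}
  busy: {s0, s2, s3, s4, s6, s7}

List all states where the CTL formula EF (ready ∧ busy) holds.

{s0, s2, s5, s6, s7}

Sat(ready ∧ busy) = {s2, s7}
EF (ready ∧ busy): least fixpoint, start Z0 = {s2, s7}, add states with some successor in Z. Z1 = {s0, s2, s6, s7}; Z2 = {s0, s2, s5, s6, s7}; fixed.
Sat(EF (ready ∧ busy)) = {s0, s2, s5, s6, s7}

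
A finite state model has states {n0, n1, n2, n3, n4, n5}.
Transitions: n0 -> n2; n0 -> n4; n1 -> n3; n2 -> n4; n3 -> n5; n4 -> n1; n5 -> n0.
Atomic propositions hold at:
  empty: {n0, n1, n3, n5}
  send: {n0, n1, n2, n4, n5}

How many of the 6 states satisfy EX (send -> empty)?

Sat(send -> empty) = {n0, n1, n3, n5}
Sat(EX (send -> empty)) = {s : some successor in {n0, n1, n3, n5}} = {n1, n3, n4, n5}
|Sat(EX (send -> empty))| = |{n1, n3, n4, n5}| = 4.

4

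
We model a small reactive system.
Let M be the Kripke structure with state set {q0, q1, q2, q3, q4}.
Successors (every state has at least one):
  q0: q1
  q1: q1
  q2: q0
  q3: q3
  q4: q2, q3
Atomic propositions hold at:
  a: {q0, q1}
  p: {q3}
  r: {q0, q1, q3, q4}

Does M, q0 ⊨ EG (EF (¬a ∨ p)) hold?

No

Sat(¬a) = {q2, q3, q4}
Sat(¬a ∨ p) = {q2, q3, q4}
EF (¬a ∨ p): least fixpoint, start Z0 = {q2, q3, q4}, add states with some successor in Z. Already a fixed point.
Sat(EF (¬a ∨ p)) = {q2, q3, q4}
EG (EF (¬a ∨ p)): greatest fixpoint, start Z0 = {q2, q3, q4}, keep only states in Sat with some successor in Z. Z1 = {q3, q4}; fixed.
Sat(EG (EF (¬a ∨ p))) = {q3, q4}
q0 ∉ Sat(EG (EF (¬a ∨ p))) = {q3, q4}, so the formula does not hold at q0.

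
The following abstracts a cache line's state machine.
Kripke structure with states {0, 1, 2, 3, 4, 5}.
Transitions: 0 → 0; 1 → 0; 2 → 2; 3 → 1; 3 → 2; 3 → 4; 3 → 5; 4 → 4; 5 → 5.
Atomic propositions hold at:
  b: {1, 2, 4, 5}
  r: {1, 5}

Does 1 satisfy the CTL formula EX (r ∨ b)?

Sat(r ∨ b) = {1, 2, 4, 5}
Sat(EX (r ∨ b)) = {s : some successor in {1, 2, 4, 5}} = {2, 3, 4, 5}
1 ∉ Sat(EX (r ∨ b)) = {2, 3, 4, 5}, so the formula does not hold at 1.

No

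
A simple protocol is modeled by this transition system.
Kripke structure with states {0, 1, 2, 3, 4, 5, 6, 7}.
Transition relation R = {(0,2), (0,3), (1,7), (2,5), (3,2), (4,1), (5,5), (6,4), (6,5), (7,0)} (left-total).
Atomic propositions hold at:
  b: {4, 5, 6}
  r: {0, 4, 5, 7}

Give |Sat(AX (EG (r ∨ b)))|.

Sat(r ∨ b) = {0, 4, 5, 6, 7}
EG (r ∨ b): greatest fixpoint, start Z0 = {0, 4, 5, 6, 7}, keep only states in Sat with some successor in Z. Z1 = {5, 6, 7}; Z2 = {5, 6}; fixed.
Sat(EG (r ∨ b)) = {5, 6}
Sat(AX (EG (r ∨ b))) = {s : every successor in {5, 6}} = {2, 5}
|Sat(AX (EG (r ∨ b)))| = |{2, 5}| = 2.

2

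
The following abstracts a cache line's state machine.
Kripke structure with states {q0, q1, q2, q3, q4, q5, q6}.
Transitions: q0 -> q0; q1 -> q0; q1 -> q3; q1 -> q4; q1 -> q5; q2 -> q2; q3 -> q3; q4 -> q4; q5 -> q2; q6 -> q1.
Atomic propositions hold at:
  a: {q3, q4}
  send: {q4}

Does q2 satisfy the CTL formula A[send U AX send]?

No

Sat(AX send) = {s : every successor in {q4}} = {q4}
A[send U AX send]: least fixpoint, start Z0 = Sat(AX send) = {q4}, add states in Sat(send) with every successor in Z. Already a fixed point.
Sat(A[send U AX send]) = {q4}
q2 ∉ Sat(A[send U AX send]) = {q4}, so the formula does not hold at q2.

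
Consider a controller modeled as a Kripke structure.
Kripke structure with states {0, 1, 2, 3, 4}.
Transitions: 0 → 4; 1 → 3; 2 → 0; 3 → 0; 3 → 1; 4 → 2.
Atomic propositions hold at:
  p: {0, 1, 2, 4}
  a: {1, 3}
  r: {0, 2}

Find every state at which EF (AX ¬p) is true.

{1, 3}

Sat(¬p) = {3}
Sat(AX ¬p) = {s : every successor in {3}} = {1}
EF (AX ¬p): least fixpoint, start Z0 = {1}, add states with some successor in Z. Z1 = {1, 3}; fixed.
Sat(EF (AX ¬p)) = {1, 3}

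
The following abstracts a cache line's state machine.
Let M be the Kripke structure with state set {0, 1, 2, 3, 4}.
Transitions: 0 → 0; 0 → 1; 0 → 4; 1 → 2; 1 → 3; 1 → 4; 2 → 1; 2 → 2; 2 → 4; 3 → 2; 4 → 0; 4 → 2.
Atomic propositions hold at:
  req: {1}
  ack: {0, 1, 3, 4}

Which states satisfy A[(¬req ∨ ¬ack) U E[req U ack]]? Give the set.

{0, 1, 3, 4}

Sat(¬req) = {0, 2, 3, 4}
Sat(¬ack) = {2}
Sat(¬req ∨ ¬ack) = {0, 2, 3, 4}
E[req U ack]: least fixpoint, start Z0 = Sat(ack) = {0, 1, 3, 4}, add states in Sat(req) with some successor in Z. Already a fixed point.
Sat(E[req U ack]) = {0, 1, 3, 4}
A[(¬req ∨ ¬ack) U E[req U ack]]: least fixpoint, start Z0 = Sat(E[req U ack]) = {0, 1, 3, 4}, add states in Sat(¬req ∨ ¬ack) with every successor in Z. Already a fixed point.
Sat(A[(¬req ∨ ¬ack) U E[req U ack]]) = {0, 1, 3, 4}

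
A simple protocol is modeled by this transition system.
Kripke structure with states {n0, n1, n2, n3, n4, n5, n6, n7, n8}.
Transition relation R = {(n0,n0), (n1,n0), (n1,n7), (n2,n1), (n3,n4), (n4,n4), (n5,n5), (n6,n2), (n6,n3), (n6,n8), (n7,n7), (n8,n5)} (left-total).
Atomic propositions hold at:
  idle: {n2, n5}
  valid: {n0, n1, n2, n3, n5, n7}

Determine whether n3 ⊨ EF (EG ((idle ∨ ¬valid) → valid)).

Sat(¬valid) = {n4, n6, n8}
Sat(idle ∨ ¬valid) = {n2, n4, n5, n6, n8}
Sat((idle ∨ ¬valid) → valid) = {n0, n1, n2, n3, n5, n7}
EG ((idle ∨ ¬valid) → valid): greatest fixpoint, start Z0 = {n0, n1, n2, n3, n5, n7}, keep only states in Sat with some successor in Z. Z1 = {n0, n1, n2, n5, n7}; fixed.
Sat(EG ((idle ∨ ¬valid) → valid)) = {n0, n1, n2, n5, n7}
EF (EG ((idle ∨ ¬valid) → valid)): least fixpoint, start Z0 = {n0, n1, n2, n5, n7}, add states with some successor in Z. Z1 = {n0, n1, n2, n5, n6, n7, n8}; fixed.
Sat(EF (EG ((idle ∨ ¬valid) → valid))) = {n0, n1, n2, n5, n6, n7, n8}
n3 ∉ Sat(EF (EG ((idle ∨ ¬valid) → valid))) = {n0, n1, n2, n5, n6, n7, n8}, so the formula does not hold at n3.

No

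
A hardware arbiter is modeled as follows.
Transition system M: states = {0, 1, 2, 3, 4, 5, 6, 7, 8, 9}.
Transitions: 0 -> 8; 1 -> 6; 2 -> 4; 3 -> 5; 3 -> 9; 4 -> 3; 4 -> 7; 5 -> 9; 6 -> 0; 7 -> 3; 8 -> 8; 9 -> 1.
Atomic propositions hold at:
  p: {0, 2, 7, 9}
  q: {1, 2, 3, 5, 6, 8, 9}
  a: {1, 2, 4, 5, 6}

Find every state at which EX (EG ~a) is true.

{0, 6, 8}

Sat(~a) = {0, 3, 7, 8, 9}
EG ~a: greatest fixpoint, start Z0 = {0, 3, 7, 8, 9}, keep only states in Sat with some successor in Z. Z1 = {0, 3, 7, 8}; Z2 = {0, 7, 8}; Z3 = {0, 8}; fixed.
Sat(EG ~a) = {0, 8}
Sat(EX (EG ~a)) = {s : some successor in {0, 8}} = {0, 6, 8}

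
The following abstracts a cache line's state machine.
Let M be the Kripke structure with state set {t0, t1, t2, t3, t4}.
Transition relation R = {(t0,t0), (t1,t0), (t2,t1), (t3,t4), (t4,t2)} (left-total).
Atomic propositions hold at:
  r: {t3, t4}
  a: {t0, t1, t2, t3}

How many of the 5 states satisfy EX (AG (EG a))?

4

EG a: greatest fixpoint, start Z0 = {t0, t1, t2, t3}, keep only states in Sat with some successor in Z. Z1 = {t0, t1, t2}; fixed.
Sat(EG a) = {t0, t1, t2}
AG (EG a): greatest fixpoint, start Z0 = {t0, t1, t2}, keep only states in Sat with every successor in Z. Already a fixed point.
Sat(AG (EG a)) = {t0, t1, t2}
Sat(EX (AG (EG a))) = {s : some successor in {t0, t1, t2}} = {t0, t1, t2, t4}
|Sat(EX (AG (EG a)))| = |{t0, t1, t2, t4}| = 4.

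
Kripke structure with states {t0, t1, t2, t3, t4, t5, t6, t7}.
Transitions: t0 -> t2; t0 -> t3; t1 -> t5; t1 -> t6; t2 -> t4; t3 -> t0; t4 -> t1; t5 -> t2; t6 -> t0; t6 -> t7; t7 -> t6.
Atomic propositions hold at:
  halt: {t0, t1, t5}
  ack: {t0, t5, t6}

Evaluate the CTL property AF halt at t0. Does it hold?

Yes

AF halt: least fixpoint, start Z0 = {t0, t1, t5}, add states with every successor in Z. Z1 = {t0, t1, t3, t4, t5}; Z2 = {t0, t1, t2, t3, t4, t5}; fixed.
Sat(AF halt) = {t0, t1, t2, t3, t4, t5}
t0 ∈ Sat(AF halt) = {t0, t1, t2, t3, t4, t5}, so the formula holds at t0.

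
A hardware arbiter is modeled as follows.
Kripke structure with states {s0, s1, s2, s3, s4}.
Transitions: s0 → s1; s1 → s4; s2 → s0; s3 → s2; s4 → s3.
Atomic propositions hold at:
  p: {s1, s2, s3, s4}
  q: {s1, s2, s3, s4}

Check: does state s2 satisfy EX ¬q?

Sat(¬q) = {s0}
Sat(EX ¬q) = {s : some successor in {s0}} = {s2}
s2 ∈ Sat(EX ¬q) = {s2}, so the formula holds at s2.

Yes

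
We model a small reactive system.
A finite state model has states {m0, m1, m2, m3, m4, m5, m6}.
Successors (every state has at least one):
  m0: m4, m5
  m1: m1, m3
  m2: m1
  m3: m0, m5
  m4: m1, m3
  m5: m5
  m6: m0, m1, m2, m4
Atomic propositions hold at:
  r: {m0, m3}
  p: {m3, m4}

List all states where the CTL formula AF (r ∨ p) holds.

{m0, m3, m4}

Sat(r ∨ p) = {m0, m3, m4}
AF (r ∨ p): least fixpoint, start Z0 = {m0, m3, m4}, add states with every successor in Z. Already a fixed point.
Sat(AF (r ∨ p)) = {m0, m3, m4}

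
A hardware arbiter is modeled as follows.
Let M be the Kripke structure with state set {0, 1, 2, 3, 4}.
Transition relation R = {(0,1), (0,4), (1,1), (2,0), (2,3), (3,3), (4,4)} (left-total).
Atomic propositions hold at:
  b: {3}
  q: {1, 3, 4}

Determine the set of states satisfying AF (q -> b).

Sat(q -> b) = {0, 2, 3}
AF (q -> b): least fixpoint, start Z0 = {0, 2, 3}, add states with every successor in Z. Already a fixed point.
Sat(AF (q -> b)) = {0, 2, 3}

{0, 2, 3}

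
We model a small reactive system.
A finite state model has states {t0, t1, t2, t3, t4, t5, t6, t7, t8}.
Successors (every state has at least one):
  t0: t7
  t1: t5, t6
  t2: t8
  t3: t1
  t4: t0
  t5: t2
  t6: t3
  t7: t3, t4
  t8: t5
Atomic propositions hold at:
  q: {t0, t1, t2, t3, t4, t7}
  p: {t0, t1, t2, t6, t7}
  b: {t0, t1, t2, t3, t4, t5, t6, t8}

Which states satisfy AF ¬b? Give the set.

Sat(¬b) = {t7}
AF ¬b: least fixpoint, start Z0 = {t7}, add states with every successor in Z. Z1 = {t0, t7}; Z2 = {t0, t4, t7}; fixed.
Sat(AF ¬b) = {t0, t4, t7}

{t0, t4, t7}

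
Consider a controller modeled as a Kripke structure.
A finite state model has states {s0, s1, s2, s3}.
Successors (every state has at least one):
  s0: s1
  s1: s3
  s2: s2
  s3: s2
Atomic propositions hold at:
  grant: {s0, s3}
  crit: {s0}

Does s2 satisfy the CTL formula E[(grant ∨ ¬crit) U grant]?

Sat(¬crit) = {s1, s2, s3}
Sat(grant ∨ ¬crit) = {s0, s1, s2, s3}
E[(grant ∨ ¬crit) U grant]: least fixpoint, start Z0 = Sat(grant) = {s0, s3}, add states in Sat(grant ∨ ¬crit) with some successor in Z. Z1 = {s0, s1, s3}; fixed.
Sat(E[(grant ∨ ¬crit) U grant]) = {s0, s1, s3}
s2 ∉ Sat(E[(grant ∨ ¬crit) U grant]) = {s0, s1, s3}, so the formula does not hold at s2.

No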